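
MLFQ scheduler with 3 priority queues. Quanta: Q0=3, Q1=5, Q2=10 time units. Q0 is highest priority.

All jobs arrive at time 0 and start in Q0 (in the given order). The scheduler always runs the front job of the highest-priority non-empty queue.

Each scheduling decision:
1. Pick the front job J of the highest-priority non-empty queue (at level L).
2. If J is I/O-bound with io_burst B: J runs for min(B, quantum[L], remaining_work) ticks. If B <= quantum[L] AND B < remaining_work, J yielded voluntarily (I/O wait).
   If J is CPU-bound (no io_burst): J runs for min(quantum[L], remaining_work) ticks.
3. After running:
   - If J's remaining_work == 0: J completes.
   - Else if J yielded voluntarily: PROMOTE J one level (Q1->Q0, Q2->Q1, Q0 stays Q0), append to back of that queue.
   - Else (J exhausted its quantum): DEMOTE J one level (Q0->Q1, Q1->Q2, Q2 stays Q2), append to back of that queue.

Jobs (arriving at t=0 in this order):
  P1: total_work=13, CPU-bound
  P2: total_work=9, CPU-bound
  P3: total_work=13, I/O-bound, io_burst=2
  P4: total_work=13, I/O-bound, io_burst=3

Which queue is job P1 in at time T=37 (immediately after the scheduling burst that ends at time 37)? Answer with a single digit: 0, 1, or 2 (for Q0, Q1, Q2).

t=0-3: P1@Q0 runs 3, rem=10, quantum used, demote→Q1. Q0=[P2,P3,P4] Q1=[P1] Q2=[]
t=3-6: P2@Q0 runs 3, rem=6, quantum used, demote→Q1. Q0=[P3,P4] Q1=[P1,P2] Q2=[]
t=6-8: P3@Q0 runs 2, rem=11, I/O yield, promote→Q0. Q0=[P4,P3] Q1=[P1,P2] Q2=[]
t=8-11: P4@Q0 runs 3, rem=10, I/O yield, promote→Q0. Q0=[P3,P4] Q1=[P1,P2] Q2=[]
t=11-13: P3@Q0 runs 2, rem=9, I/O yield, promote→Q0. Q0=[P4,P3] Q1=[P1,P2] Q2=[]
t=13-16: P4@Q0 runs 3, rem=7, I/O yield, promote→Q0. Q0=[P3,P4] Q1=[P1,P2] Q2=[]
t=16-18: P3@Q0 runs 2, rem=7, I/O yield, promote→Q0. Q0=[P4,P3] Q1=[P1,P2] Q2=[]
t=18-21: P4@Q0 runs 3, rem=4, I/O yield, promote→Q0. Q0=[P3,P4] Q1=[P1,P2] Q2=[]
t=21-23: P3@Q0 runs 2, rem=5, I/O yield, promote→Q0. Q0=[P4,P3] Q1=[P1,P2] Q2=[]
t=23-26: P4@Q0 runs 3, rem=1, I/O yield, promote→Q0. Q0=[P3,P4] Q1=[P1,P2] Q2=[]
t=26-28: P3@Q0 runs 2, rem=3, I/O yield, promote→Q0. Q0=[P4,P3] Q1=[P1,P2] Q2=[]
t=28-29: P4@Q0 runs 1, rem=0, completes. Q0=[P3] Q1=[P1,P2] Q2=[]
t=29-31: P3@Q0 runs 2, rem=1, I/O yield, promote→Q0. Q0=[P3] Q1=[P1,P2] Q2=[]
t=31-32: P3@Q0 runs 1, rem=0, completes. Q0=[] Q1=[P1,P2] Q2=[]
t=32-37: P1@Q1 runs 5, rem=5, quantum used, demote→Q2. Q0=[] Q1=[P2] Q2=[P1]
t=37-42: P2@Q1 runs 5, rem=1, quantum used, demote→Q2. Q0=[] Q1=[] Q2=[P1,P2]
t=42-47: P1@Q2 runs 5, rem=0, completes. Q0=[] Q1=[] Q2=[P2]
t=47-48: P2@Q2 runs 1, rem=0, completes. Q0=[] Q1=[] Q2=[]

Answer: 2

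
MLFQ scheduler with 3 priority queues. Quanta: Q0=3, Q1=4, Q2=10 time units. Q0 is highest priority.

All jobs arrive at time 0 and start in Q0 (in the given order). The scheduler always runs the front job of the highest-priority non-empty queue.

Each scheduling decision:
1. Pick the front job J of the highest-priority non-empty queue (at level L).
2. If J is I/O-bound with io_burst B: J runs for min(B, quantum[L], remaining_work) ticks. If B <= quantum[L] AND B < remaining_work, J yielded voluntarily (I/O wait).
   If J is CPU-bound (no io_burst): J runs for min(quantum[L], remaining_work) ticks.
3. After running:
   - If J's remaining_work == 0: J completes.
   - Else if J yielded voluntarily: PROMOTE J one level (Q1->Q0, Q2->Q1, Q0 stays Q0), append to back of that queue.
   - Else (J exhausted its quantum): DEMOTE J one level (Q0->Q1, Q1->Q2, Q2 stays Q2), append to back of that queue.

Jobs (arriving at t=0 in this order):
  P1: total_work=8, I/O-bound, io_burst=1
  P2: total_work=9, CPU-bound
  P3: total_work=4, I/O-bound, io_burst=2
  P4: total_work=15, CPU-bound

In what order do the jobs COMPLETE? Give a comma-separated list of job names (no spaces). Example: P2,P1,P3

Answer: P3,P1,P2,P4

Derivation:
t=0-1: P1@Q0 runs 1, rem=7, I/O yield, promote→Q0. Q0=[P2,P3,P4,P1] Q1=[] Q2=[]
t=1-4: P2@Q0 runs 3, rem=6, quantum used, demote→Q1. Q0=[P3,P4,P1] Q1=[P2] Q2=[]
t=4-6: P3@Q0 runs 2, rem=2, I/O yield, promote→Q0. Q0=[P4,P1,P3] Q1=[P2] Q2=[]
t=6-9: P4@Q0 runs 3, rem=12, quantum used, demote→Q1. Q0=[P1,P3] Q1=[P2,P4] Q2=[]
t=9-10: P1@Q0 runs 1, rem=6, I/O yield, promote→Q0. Q0=[P3,P1] Q1=[P2,P4] Q2=[]
t=10-12: P3@Q0 runs 2, rem=0, completes. Q0=[P1] Q1=[P2,P4] Q2=[]
t=12-13: P1@Q0 runs 1, rem=5, I/O yield, promote→Q0. Q0=[P1] Q1=[P2,P4] Q2=[]
t=13-14: P1@Q0 runs 1, rem=4, I/O yield, promote→Q0. Q0=[P1] Q1=[P2,P4] Q2=[]
t=14-15: P1@Q0 runs 1, rem=3, I/O yield, promote→Q0. Q0=[P1] Q1=[P2,P4] Q2=[]
t=15-16: P1@Q0 runs 1, rem=2, I/O yield, promote→Q0. Q0=[P1] Q1=[P2,P4] Q2=[]
t=16-17: P1@Q0 runs 1, rem=1, I/O yield, promote→Q0. Q0=[P1] Q1=[P2,P4] Q2=[]
t=17-18: P1@Q0 runs 1, rem=0, completes. Q0=[] Q1=[P2,P4] Q2=[]
t=18-22: P2@Q1 runs 4, rem=2, quantum used, demote→Q2. Q0=[] Q1=[P4] Q2=[P2]
t=22-26: P4@Q1 runs 4, rem=8, quantum used, demote→Q2. Q0=[] Q1=[] Q2=[P2,P4]
t=26-28: P2@Q2 runs 2, rem=0, completes. Q0=[] Q1=[] Q2=[P4]
t=28-36: P4@Q2 runs 8, rem=0, completes. Q0=[] Q1=[] Q2=[]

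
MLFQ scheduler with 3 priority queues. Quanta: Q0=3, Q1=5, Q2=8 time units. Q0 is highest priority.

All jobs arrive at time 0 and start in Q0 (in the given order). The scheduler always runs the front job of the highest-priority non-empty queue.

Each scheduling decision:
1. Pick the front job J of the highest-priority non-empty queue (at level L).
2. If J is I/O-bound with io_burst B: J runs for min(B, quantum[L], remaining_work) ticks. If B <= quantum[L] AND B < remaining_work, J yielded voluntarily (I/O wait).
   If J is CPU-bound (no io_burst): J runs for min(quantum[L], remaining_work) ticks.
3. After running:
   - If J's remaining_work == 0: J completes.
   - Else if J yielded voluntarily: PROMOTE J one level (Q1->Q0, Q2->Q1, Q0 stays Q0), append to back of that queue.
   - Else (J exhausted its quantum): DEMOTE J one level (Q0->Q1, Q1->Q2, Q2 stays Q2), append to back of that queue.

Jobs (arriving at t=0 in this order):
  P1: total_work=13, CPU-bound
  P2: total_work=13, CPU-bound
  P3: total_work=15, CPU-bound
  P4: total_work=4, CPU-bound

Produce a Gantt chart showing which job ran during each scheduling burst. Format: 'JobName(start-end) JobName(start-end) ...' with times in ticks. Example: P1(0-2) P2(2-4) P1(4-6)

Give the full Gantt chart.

Answer: P1(0-3) P2(3-6) P3(6-9) P4(9-12) P1(12-17) P2(17-22) P3(22-27) P4(27-28) P1(28-33) P2(33-38) P3(38-45)

Derivation:
t=0-3: P1@Q0 runs 3, rem=10, quantum used, demote→Q1. Q0=[P2,P3,P4] Q1=[P1] Q2=[]
t=3-6: P2@Q0 runs 3, rem=10, quantum used, demote→Q1. Q0=[P3,P4] Q1=[P1,P2] Q2=[]
t=6-9: P3@Q0 runs 3, rem=12, quantum used, demote→Q1. Q0=[P4] Q1=[P1,P2,P3] Q2=[]
t=9-12: P4@Q0 runs 3, rem=1, quantum used, demote→Q1. Q0=[] Q1=[P1,P2,P3,P4] Q2=[]
t=12-17: P1@Q1 runs 5, rem=5, quantum used, demote→Q2. Q0=[] Q1=[P2,P3,P4] Q2=[P1]
t=17-22: P2@Q1 runs 5, rem=5, quantum used, demote→Q2. Q0=[] Q1=[P3,P4] Q2=[P1,P2]
t=22-27: P3@Q1 runs 5, rem=7, quantum used, demote→Q2. Q0=[] Q1=[P4] Q2=[P1,P2,P3]
t=27-28: P4@Q1 runs 1, rem=0, completes. Q0=[] Q1=[] Q2=[P1,P2,P3]
t=28-33: P1@Q2 runs 5, rem=0, completes. Q0=[] Q1=[] Q2=[P2,P3]
t=33-38: P2@Q2 runs 5, rem=0, completes. Q0=[] Q1=[] Q2=[P3]
t=38-45: P3@Q2 runs 7, rem=0, completes. Q0=[] Q1=[] Q2=[]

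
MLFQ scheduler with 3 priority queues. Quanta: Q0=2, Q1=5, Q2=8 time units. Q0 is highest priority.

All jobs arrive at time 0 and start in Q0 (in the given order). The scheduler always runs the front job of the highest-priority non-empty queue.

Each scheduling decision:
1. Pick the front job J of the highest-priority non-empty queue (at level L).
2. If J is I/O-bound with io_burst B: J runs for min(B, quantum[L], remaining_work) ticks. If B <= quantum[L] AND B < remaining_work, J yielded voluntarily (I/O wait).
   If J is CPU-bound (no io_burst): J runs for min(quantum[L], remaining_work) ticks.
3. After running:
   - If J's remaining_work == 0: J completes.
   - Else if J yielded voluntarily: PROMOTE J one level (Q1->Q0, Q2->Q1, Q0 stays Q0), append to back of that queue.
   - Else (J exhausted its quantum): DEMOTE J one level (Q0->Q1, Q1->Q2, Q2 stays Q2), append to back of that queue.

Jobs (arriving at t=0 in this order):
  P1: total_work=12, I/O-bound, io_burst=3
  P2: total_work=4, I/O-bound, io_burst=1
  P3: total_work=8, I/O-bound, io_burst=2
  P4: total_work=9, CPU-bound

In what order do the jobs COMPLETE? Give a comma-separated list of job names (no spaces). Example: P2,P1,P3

t=0-2: P1@Q0 runs 2, rem=10, quantum used, demote→Q1. Q0=[P2,P3,P4] Q1=[P1] Q2=[]
t=2-3: P2@Q0 runs 1, rem=3, I/O yield, promote→Q0. Q0=[P3,P4,P2] Q1=[P1] Q2=[]
t=3-5: P3@Q0 runs 2, rem=6, I/O yield, promote→Q0. Q0=[P4,P2,P3] Q1=[P1] Q2=[]
t=5-7: P4@Q0 runs 2, rem=7, quantum used, demote→Q1. Q0=[P2,P3] Q1=[P1,P4] Q2=[]
t=7-8: P2@Q0 runs 1, rem=2, I/O yield, promote→Q0. Q0=[P3,P2] Q1=[P1,P4] Q2=[]
t=8-10: P3@Q0 runs 2, rem=4, I/O yield, promote→Q0. Q0=[P2,P3] Q1=[P1,P4] Q2=[]
t=10-11: P2@Q0 runs 1, rem=1, I/O yield, promote→Q0. Q0=[P3,P2] Q1=[P1,P4] Q2=[]
t=11-13: P3@Q0 runs 2, rem=2, I/O yield, promote→Q0. Q0=[P2,P3] Q1=[P1,P4] Q2=[]
t=13-14: P2@Q0 runs 1, rem=0, completes. Q0=[P3] Q1=[P1,P4] Q2=[]
t=14-16: P3@Q0 runs 2, rem=0, completes. Q0=[] Q1=[P1,P4] Q2=[]
t=16-19: P1@Q1 runs 3, rem=7, I/O yield, promote→Q0. Q0=[P1] Q1=[P4] Q2=[]
t=19-21: P1@Q0 runs 2, rem=5, quantum used, demote→Q1. Q0=[] Q1=[P4,P1] Q2=[]
t=21-26: P4@Q1 runs 5, rem=2, quantum used, demote→Q2. Q0=[] Q1=[P1] Q2=[P4]
t=26-29: P1@Q1 runs 3, rem=2, I/O yield, promote→Q0. Q0=[P1] Q1=[] Q2=[P4]
t=29-31: P1@Q0 runs 2, rem=0, completes. Q0=[] Q1=[] Q2=[P4]
t=31-33: P4@Q2 runs 2, rem=0, completes. Q0=[] Q1=[] Q2=[]

Answer: P2,P3,P1,P4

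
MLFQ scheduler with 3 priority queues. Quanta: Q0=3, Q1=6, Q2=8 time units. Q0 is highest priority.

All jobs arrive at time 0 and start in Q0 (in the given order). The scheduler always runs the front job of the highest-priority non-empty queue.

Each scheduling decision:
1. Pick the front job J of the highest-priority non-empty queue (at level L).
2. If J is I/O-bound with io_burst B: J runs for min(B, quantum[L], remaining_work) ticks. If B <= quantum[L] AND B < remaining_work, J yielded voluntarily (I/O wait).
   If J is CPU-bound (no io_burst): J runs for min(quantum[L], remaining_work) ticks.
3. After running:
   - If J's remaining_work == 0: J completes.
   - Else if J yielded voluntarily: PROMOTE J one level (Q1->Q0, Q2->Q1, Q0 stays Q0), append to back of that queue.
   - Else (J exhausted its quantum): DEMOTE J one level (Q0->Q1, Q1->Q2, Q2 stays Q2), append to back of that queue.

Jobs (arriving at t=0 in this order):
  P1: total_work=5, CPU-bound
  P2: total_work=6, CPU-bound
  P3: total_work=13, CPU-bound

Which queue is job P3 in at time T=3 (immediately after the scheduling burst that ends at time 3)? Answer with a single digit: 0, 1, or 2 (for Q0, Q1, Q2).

Answer: 0

Derivation:
t=0-3: P1@Q0 runs 3, rem=2, quantum used, demote→Q1. Q0=[P2,P3] Q1=[P1] Q2=[]
t=3-6: P2@Q0 runs 3, rem=3, quantum used, demote→Q1. Q0=[P3] Q1=[P1,P2] Q2=[]
t=6-9: P3@Q0 runs 3, rem=10, quantum used, demote→Q1. Q0=[] Q1=[P1,P2,P3] Q2=[]
t=9-11: P1@Q1 runs 2, rem=0, completes. Q0=[] Q1=[P2,P3] Q2=[]
t=11-14: P2@Q1 runs 3, rem=0, completes. Q0=[] Q1=[P3] Q2=[]
t=14-20: P3@Q1 runs 6, rem=4, quantum used, demote→Q2. Q0=[] Q1=[] Q2=[P3]
t=20-24: P3@Q2 runs 4, rem=0, completes. Q0=[] Q1=[] Q2=[]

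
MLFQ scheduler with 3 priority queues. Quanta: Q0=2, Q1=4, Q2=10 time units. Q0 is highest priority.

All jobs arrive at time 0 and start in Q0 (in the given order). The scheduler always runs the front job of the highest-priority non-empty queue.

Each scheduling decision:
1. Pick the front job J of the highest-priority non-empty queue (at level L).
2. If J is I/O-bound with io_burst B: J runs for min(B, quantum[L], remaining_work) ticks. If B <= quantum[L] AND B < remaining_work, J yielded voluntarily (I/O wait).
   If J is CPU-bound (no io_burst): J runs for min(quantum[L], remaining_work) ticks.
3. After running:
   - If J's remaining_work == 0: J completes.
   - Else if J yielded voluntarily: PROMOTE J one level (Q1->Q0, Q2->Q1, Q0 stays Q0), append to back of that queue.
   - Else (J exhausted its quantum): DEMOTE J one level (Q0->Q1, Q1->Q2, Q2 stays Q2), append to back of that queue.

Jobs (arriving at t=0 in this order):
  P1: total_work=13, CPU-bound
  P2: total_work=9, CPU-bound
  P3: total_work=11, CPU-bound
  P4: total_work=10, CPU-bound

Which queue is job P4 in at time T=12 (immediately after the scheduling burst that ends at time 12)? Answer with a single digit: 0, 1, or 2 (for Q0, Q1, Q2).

Answer: 1

Derivation:
t=0-2: P1@Q0 runs 2, rem=11, quantum used, demote→Q1. Q0=[P2,P3,P4] Q1=[P1] Q2=[]
t=2-4: P2@Q0 runs 2, rem=7, quantum used, demote→Q1. Q0=[P3,P4] Q1=[P1,P2] Q2=[]
t=4-6: P3@Q0 runs 2, rem=9, quantum used, demote→Q1. Q0=[P4] Q1=[P1,P2,P3] Q2=[]
t=6-8: P4@Q0 runs 2, rem=8, quantum used, demote→Q1. Q0=[] Q1=[P1,P2,P3,P4] Q2=[]
t=8-12: P1@Q1 runs 4, rem=7, quantum used, demote→Q2. Q0=[] Q1=[P2,P3,P4] Q2=[P1]
t=12-16: P2@Q1 runs 4, rem=3, quantum used, demote→Q2. Q0=[] Q1=[P3,P4] Q2=[P1,P2]
t=16-20: P3@Q1 runs 4, rem=5, quantum used, demote→Q2. Q0=[] Q1=[P4] Q2=[P1,P2,P3]
t=20-24: P4@Q1 runs 4, rem=4, quantum used, demote→Q2. Q0=[] Q1=[] Q2=[P1,P2,P3,P4]
t=24-31: P1@Q2 runs 7, rem=0, completes. Q0=[] Q1=[] Q2=[P2,P3,P4]
t=31-34: P2@Q2 runs 3, rem=0, completes. Q0=[] Q1=[] Q2=[P3,P4]
t=34-39: P3@Q2 runs 5, rem=0, completes. Q0=[] Q1=[] Q2=[P4]
t=39-43: P4@Q2 runs 4, rem=0, completes. Q0=[] Q1=[] Q2=[]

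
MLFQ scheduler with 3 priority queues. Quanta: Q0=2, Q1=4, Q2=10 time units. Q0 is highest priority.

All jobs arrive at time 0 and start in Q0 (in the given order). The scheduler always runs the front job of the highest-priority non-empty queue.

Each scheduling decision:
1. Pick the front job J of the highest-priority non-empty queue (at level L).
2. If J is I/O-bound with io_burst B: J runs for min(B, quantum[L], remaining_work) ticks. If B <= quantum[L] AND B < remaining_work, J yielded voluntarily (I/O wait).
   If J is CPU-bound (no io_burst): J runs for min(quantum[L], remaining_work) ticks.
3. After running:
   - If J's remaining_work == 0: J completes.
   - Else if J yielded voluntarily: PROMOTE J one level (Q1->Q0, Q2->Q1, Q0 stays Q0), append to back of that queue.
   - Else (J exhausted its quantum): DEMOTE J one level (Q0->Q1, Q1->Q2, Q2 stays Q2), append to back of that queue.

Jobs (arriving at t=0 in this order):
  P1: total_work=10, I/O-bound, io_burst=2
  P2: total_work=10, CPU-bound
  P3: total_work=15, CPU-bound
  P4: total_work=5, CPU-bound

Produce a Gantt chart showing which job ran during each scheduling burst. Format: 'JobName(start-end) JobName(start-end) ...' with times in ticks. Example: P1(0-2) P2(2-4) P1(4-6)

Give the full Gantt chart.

t=0-2: P1@Q0 runs 2, rem=8, I/O yield, promote→Q0. Q0=[P2,P3,P4,P1] Q1=[] Q2=[]
t=2-4: P2@Q0 runs 2, rem=8, quantum used, demote→Q1. Q0=[P3,P4,P1] Q1=[P2] Q2=[]
t=4-6: P3@Q0 runs 2, rem=13, quantum used, demote→Q1. Q0=[P4,P1] Q1=[P2,P3] Q2=[]
t=6-8: P4@Q0 runs 2, rem=3, quantum used, demote→Q1. Q0=[P1] Q1=[P2,P3,P4] Q2=[]
t=8-10: P1@Q0 runs 2, rem=6, I/O yield, promote→Q0. Q0=[P1] Q1=[P2,P3,P4] Q2=[]
t=10-12: P1@Q0 runs 2, rem=4, I/O yield, promote→Q0. Q0=[P1] Q1=[P2,P3,P4] Q2=[]
t=12-14: P1@Q0 runs 2, rem=2, I/O yield, promote→Q0. Q0=[P1] Q1=[P2,P3,P4] Q2=[]
t=14-16: P1@Q0 runs 2, rem=0, completes. Q0=[] Q1=[P2,P3,P4] Q2=[]
t=16-20: P2@Q1 runs 4, rem=4, quantum used, demote→Q2. Q0=[] Q1=[P3,P4] Q2=[P2]
t=20-24: P3@Q1 runs 4, rem=9, quantum used, demote→Q2. Q0=[] Q1=[P4] Q2=[P2,P3]
t=24-27: P4@Q1 runs 3, rem=0, completes. Q0=[] Q1=[] Q2=[P2,P3]
t=27-31: P2@Q2 runs 4, rem=0, completes. Q0=[] Q1=[] Q2=[P3]
t=31-40: P3@Q2 runs 9, rem=0, completes. Q0=[] Q1=[] Q2=[]

Answer: P1(0-2) P2(2-4) P3(4-6) P4(6-8) P1(8-10) P1(10-12) P1(12-14) P1(14-16) P2(16-20) P3(20-24) P4(24-27) P2(27-31) P3(31-40)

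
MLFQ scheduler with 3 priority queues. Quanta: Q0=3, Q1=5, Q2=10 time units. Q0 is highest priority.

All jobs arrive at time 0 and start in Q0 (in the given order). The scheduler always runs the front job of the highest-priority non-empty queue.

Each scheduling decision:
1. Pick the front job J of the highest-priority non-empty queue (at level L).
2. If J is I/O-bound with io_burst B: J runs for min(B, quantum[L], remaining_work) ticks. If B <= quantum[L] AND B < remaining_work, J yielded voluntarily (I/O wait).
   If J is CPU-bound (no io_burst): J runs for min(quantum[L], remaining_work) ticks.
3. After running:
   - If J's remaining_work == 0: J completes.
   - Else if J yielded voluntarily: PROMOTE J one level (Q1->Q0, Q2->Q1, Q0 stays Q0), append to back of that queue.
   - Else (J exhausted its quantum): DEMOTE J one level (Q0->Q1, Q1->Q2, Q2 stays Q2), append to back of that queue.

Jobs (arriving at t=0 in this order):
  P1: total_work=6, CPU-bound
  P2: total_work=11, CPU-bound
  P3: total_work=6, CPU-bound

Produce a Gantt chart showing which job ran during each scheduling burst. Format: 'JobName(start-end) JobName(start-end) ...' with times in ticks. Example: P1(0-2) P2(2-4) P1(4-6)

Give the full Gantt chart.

t=0-3: P1@Q0 runs 3, rem=3, quantum used, demote→Q1. Q0=[P2,P3] Q1=[P1] Q2=[]
t=3-6: P2@Q0 runs 3, rem=8, quantum used, demote→Q1. Q0=[P3] Q1=[P1,P2] Q2=[]
t=6-9: P3@Q0 runs 3, rem=3, quantum used, demote→Q1. Q0=[] Q1=[P1,P2,P3] Q2=[]
t=9-12: P1@Q1 runs 3, rem=0, completes. Q0=[] Q1=[P2,P3] Q2=[]
t=12-17: P2@Q1 runs 5, rem=3, quantum used, demote→Q2. Q0=[] Q1=[P3] Q2=[P2]
t=17-20: P3@Q1 runs 3, rem=0, completes. Q0=[] Q1=[] Q2=[P2]
t=20-23: P2@Q2 runs 3, rem=0, completes. Q0=[] Q1=[] Q2=[]

Answer: P1(0-3) P2(3-6) P3(6-9) P1(9-12) P2(12-17) P3(17-20) P2(20-23)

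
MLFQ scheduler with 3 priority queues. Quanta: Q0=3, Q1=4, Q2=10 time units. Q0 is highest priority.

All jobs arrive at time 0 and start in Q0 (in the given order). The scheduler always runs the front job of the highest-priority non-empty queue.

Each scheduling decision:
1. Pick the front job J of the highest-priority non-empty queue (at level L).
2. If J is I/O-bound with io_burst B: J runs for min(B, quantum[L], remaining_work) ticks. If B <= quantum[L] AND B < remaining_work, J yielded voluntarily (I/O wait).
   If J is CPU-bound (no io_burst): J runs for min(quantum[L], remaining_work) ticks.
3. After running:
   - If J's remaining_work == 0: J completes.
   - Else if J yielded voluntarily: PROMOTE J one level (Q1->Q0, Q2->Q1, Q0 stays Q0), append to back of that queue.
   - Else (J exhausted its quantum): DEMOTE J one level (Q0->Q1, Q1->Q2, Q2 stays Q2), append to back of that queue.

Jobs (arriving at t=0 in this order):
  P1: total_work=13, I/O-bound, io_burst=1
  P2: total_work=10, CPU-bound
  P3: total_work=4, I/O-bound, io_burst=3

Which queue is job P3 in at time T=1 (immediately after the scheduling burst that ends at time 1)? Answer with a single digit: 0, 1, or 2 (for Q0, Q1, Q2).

Answer: 0

Derivation:
t=0-1: P1@Q0 runs 1, rem=12, I/O yield, promote→Q0. Q0=[P2,P3,P1] Q1=[] Q2=[]
t=1-4: P2@Q0 runs 3, rem=7, quantum used, demote→Q1. Q0=[P3,P1] Q1=[P2] Q2=[]
t=4-7: P3@Q0 runs 3, rem=1, I/O yield, promote→Q0. Q0=[P1,P3] Q1=[P2] Q2=[]
t=7-8: P1@Q0 runs 1, rem=11, I/O yield, promote→Q0. Q0=[P3,P1] Q1=[P2] Q2=[]
t=8-9: P3@Q0 runs 1, rem=0, completes. Q0=[P1] Q1=[P2] Q2=[]
t=9-10: P1@Q0 runs 1, rem=10, I/O yield, promote→Q0. Q0=[P1] Q1=[P2] Q2=[]
t=10-11: P1@Q0 runs 1, rem=9, I/O yield, promote→Q0. Q0=[P1] Q1=[P2] Q2=[]
t=11-12: P1@Q0 runs 1, rem=8, I/O yield, promote→Q0. Q0=[P1] Q1=[P2] Q2=[]
t=12-13: P1@Q0 runs 1, rem=7, I/O yield, promote→Q0. Q0=[P1] Q1=[P2] Q2=[]
t=13-14: P1@Q0 runs 1, rem=6, I/O yield, promote→Q0. Q0=[P1] Q1=[P2] Q2=[]
t=14-15: P1@Q0 runs 1, rem=5, I/O yield, promote→Q0. Q0=[P1] Q1=[P2] Q2=[]
t=15-16: P1@Q0 runs 1, rem=4, I/O yield, promote→Q0. Q0=[P1] Q1=[P2] Q2=[]
t=16-17: P1@Q0 runs 1, rem=3, I/O yield, promote→Q0. Q0=[P1] Q1=[P2] Q2=[]
t=17-18: P1@Q0 runs 1, rem=2, I/O yield, promote→Q0. Q0=[P1] Q1=[P2] Q2=[]
t=18-19: P1@Q0 runs 1, rem=1, I/O yield, promote→Q0. Q0=[P1] Q1=[P2] Q2=[]
t=19-20: P1@Q0 runs 1, rem=0, completes. Q0=[] Q1=[P2] Q2=[]
t=20-24: P2@Q1 runs 4, rem=3, quantum used, demote→Q2. Q0=[] Q1=[] Q2=[P2]
t=24-27: P2@Q2 runs 3, rem=0, completes. Q0=[] Q1=[] Q2=[]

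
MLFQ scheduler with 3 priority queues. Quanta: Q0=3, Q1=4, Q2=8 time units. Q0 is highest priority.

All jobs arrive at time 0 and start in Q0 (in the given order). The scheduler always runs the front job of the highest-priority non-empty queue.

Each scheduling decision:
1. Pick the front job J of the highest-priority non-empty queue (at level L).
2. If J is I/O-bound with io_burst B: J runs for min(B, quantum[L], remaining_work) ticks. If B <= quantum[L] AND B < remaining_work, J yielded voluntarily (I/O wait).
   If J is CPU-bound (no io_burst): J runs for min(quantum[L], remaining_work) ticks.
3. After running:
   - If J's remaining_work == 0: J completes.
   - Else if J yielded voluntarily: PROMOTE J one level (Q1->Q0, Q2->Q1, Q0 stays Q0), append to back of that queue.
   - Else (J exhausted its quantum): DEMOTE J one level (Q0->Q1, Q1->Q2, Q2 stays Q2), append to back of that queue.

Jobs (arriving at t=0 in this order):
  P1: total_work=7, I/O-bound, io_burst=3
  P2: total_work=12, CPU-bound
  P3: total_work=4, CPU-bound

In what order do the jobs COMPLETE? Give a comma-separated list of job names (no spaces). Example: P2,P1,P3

Answer: P1,P3,P2

Derivation:
t=0-3: P1@Q0 runs 3, rem=4, I/O yield, promote→Q0. Q0=[P2,P3,P1] Q1=[] Q2=[]
t=3-6: P2@Q0 runs 3, rem=9, quantum used, demote→Q1. Q0=[P3,P1] Q1=[P2] Q2=[]
t=6-9: P3@Q0 runs 3, rem=1, quantum used, demote→Q1. Q0=[P1] Q1=[P2,P3] Q2=[]
t=9-12: P1@Q0 runs 3, rem=1, I/O yield, promote→Q0. Q0=[P1] Q1=[P2,P3] Q2=[]
t=12-13: P1@Q0 runs 1, rem=0, completes. Q0=[] Q1=[P2,P3] Q2=[]
t=13-17: P2@Q1 runs 4, rem=5, quantum used, demote→Q2. Q0=[] Q1=[P3] Q2=[P2]
t=17-18: P3@Q1 runs 1, rem=0, completes. Q0=[] Q1=[] Q2=[P2]
t=18-23: P2@Q2 runs 5, rem=0, completes. Q0=[] Q1=[] Q2=[]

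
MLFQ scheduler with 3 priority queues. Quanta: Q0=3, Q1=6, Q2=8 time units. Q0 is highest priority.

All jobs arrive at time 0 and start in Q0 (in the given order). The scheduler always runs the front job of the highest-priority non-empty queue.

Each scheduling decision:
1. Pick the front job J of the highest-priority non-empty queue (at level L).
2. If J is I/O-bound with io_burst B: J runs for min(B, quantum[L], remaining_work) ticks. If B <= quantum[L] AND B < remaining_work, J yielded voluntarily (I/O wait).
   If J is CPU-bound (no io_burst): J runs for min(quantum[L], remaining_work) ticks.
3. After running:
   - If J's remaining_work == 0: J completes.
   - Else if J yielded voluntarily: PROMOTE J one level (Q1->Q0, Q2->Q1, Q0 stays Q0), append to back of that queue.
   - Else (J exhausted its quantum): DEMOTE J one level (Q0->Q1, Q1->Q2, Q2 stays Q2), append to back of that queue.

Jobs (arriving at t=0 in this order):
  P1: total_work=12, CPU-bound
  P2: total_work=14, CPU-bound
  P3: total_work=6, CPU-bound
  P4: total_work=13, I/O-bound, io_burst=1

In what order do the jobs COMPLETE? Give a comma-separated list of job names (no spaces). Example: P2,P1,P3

Answer: P4,P3,P1,P2

Derivation:
t=0-3: P1@Q0 runs 3, rem=9, quantum used, demote→Q1. Q0=[P2,P3,P4] Q1=[P1] Q2=[]
t=3-6: P2@Q0 runs 3, rem=11, quantum used, demote→Q1. Q0=[P3,P4] Q1=[P1,P2] Q2=[]
t=6-9: P3@Q0 runs 3, rem=3, quantum used, demote→Q1. Q0=[P4] Q1=[P1,P2,P3] Q2=[]
t=9-10: P4@Q0 runs 1, rem=12, I/O yield, promote→Q0. Q0=[P4] Q1=[P1,P2,P3] Q2=[]
t=10-11: P4@Q0 runs 1, rem=11, I/O yield, promote→Q0. Q0=[P4] Q1=[P1,P2,P3] Q2=[]
t=11-12: P4@Q0 runs 1, rem=10, I/O yield, promote→Q0. Q0=[P4] Q1=[P1,P2,P3] Q2=[]
t=12-13: P4@Q0 runs 1, rem=9, I/O yield, promote→Q0. Q0=[P4] Q1=[P1,P2,P3] Q2=[]
t=13-14: P4@Q0 runs 1, rem=8, I/O yield, promote→Q0. Q0=[P4] Q1=[P1,P2,P3] Q2=[]
t=14-15: P4@Q0 runs 1, rem=7, I/O yield, promote→Q0. Q0=[P4] Q1=[P1,P2,P3] Q2=[]
t=15-16: P4@Q0 runs 1, rem=6, I/O yield, promote→Q0. Q0=[P4] Q1=[P1,P2,P3] Q2=[]
t=16-17: P4@Q0 runs 1, rem=5, I/O yield, promote→Q0. Q0=[P4] Q1=[P1,P2,P3] Q2=[]
t=17-18: P4@Q0 runs 1, rem=4, I/O yield, promote→Q0. Q0=[P4] Q1=[P1,P2,P3] Q2=[]
t=18-19: P4@Q0 runs 1, rem=3, I/O yield, promote→Q0. Q0=[P4] Q1=[P1,P2,P3] Q2=[]
t=19-20: P4@Q0 runs 1, rem=2, I/O yield, promote→Q0. Q0=[P4] Q1=[P1,P2,P3] Q2=[]
t=20-21: P4@Q0 runs 1, rem=1, I/O yield, promote→Q0. Q0=[P4] Q1=[P1,P2,P3] Q2=[]
t=21-22: P4@Q0 runs 1, rem=0, completes. Q0=[] Q1=[P1,P2,P3] Q2=[]
t=22-28: P1@Q1 runs 6, rem=3, quantum used, demote→Q2. Q0=[] Q1=[P2,P3] Q2=[P1]
t=28-34: P2@Q1 runs 6, rem=5, quantum used, demote→Q2. Q0=[] Q1=[P3] Q2=[P1,P2]
t=34-37: P3@Q1 runs 3, rem=0, completes. Q0=[] Q1=[] Q2=[P1,P2]
t=37-40: P1@Q2 runs 3, rem=0, completes. Q0=[] Q1=[] Q2=[P2]
t=40-45: P2@Q2 runs 5, rem=0, completes. Q0=[] Q1=[] Q2=[]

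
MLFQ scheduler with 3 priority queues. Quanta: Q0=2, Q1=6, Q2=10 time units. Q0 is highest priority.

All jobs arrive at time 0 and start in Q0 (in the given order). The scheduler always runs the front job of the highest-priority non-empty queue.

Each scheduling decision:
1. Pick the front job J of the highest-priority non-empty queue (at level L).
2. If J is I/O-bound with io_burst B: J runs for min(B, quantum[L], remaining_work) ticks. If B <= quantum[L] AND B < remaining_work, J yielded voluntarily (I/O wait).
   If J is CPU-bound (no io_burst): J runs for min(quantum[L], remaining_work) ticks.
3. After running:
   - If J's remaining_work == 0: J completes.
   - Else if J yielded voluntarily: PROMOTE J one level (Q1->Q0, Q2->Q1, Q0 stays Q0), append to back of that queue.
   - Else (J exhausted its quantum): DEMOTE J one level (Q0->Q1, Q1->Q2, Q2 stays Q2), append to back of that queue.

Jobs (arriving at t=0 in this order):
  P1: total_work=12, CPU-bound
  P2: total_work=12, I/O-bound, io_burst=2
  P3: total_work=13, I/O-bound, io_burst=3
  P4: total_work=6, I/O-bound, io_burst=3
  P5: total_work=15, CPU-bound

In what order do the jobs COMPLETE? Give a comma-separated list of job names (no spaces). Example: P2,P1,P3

Answer: P2,P4,P3,P1,P5

Derivation:
t=0-2: P1@Q0 runs 2, rem=10, quantum used, demote→Q1. Q0=[P2,P3,P4,P5] Q1=[P1] Q2=[]
t=2-4: P2@Q0 runs 2, rem=10, I/O yield, promote→Q0. Q0=[P3,P4,P5,P2] Q1=[P1] Q2=[]
t=4-6: P3@Q0 runs 2, rem=11, quantum used, demote→Q1. Q0=[P4,P5,P2] Q1=[P1,P3] Q2=[]
t=6-8: P4@Q0 runs 2, rem=4, quantum used, demote→Q1. Q0=[P5,P2] Q1=[P1,P3,P4] Q2=[]
t=8-10: P5@Q0 runs 2, rem=13, quantum used, demote→Q1. Q0=[P2] Q1=[P1,P3,P4,P5] Q2=[]
t=10-12: P2@Q0 runs 2, rem=8, I/O yield, promote→Q0. Q0=[P2] Q1=[P1,P3,P4,P5] Q2=[]
t=12-14: P2@Q0 runs 2, rem=6, I/O yield, promote→Q0. Q0=[P2] Q1=[P1,P3,P4,P5] Q2=[]
t=14-16: P2@Q0 runs 2, rem=4, I/O yield, promote→Q0. Q0=[P2] Q1=[P1,P3,P4,P5] Q2=[]
t=16-18: P2@Q0 runs 2, rem=2, I/O yield, promote→Q0. Q0=[P2] Q1=[P1,P3,P4,P5] Q2=[]
t=18-20: P2@Q0 runs 2, rem=0, completes. Q0=[] Q1=[P1,P3,P4,P5] Q2=[]
t=20-26: P1@Q1 runs 6, rem=4, quantum used, demote→Q2. Q0=[] Q1=[P3,P4,P5] Q2=[P1]
t=26-29: P3@Q1 runs 3, rem=8, I/O yield, promote→Q0. Q0=[P3] Q1=[P4,P5] Q2=[P1]
t=29-31: P3@Q0 runs 2, rem=6, quantum used, demote→Q1. Q0=[] Q1=[P4,P5,P3] Q2=[P1]
t=31-34: P4@Q1 runs 3, rem=1, I/O yield, promote→Q0. Q0=[P4] Q1=[P5,P3] Q2=[P1]
t=34-35: P4@Q0 runs 1, rem=0, completes. Q0=[] Q1=[P5,P3] Q2=[P1]
t=35-41: P5@Q1 runs 6, rem=7, quantum used, demote→Q2. Q0=[] Q1=[P3] Q2=[P1,P5]
t=41-44: P3@Q1 runs 3, rem=3, I/O yield, promote→Q0. Q0=[P3] Q1=[] Q2=[P1,P5]
t=44-46: P3@Q0 runs 2, rem=1, quantum used, demote→Q1. Q0=[] Q1=[P3] Q2=[P1,P5]
t=46-47: P3@Q1 runs 1, rem=0, completes. Q0=[] Q1=[] Q2=[P1,P5]
t=47-51: P1@Q2 runs 4, rem=0, completes. Q0=[] Q1=[] Q2=[P5]
t=51-58: P5@Q2 runs 7, rem=0, completes. Q0=[] Q1=[] Q2=[]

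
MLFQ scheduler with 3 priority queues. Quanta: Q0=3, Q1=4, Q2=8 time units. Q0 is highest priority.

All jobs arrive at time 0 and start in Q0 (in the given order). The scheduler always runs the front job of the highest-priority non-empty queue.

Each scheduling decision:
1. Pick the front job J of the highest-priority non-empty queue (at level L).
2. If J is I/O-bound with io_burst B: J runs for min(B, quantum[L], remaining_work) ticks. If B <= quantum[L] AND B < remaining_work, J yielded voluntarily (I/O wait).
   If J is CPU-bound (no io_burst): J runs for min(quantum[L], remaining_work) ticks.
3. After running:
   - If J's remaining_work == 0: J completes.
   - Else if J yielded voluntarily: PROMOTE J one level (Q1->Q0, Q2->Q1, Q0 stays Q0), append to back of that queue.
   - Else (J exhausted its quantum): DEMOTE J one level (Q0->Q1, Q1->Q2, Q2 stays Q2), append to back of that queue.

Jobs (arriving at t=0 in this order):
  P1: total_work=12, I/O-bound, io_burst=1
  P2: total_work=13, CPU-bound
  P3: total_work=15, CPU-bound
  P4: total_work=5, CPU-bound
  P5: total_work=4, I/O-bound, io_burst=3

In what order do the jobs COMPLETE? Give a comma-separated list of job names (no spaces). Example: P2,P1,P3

Answer: P5,P1,P4,P2,P3

Derivation:
t=0-1: P1@Q0 runs 1, rem=11, I/O yield, promote→Q0. Q0=[P2,P3,P4,P5,P1] Q1=[] Q2=[]
t=1-4: P2@Q0 runs 3, rem=10, quantum used, demote→Q1. Q0=[P3,P4,P5,P1] Q1=[P2] Q2=[]
t=4-7: P3@Q0 runs 3, rem=12, quantum used, demote→Q1. Q0=[P4,P5,P1] Q1=[P2,P3] Q2=[]
t=7-10: P4@Q0 runs 3, rem=2, quantum used, demote→Q1. Q0=[P5,P1] Q1=[P2,P3,P4] Q2=[]
t=10-13: P5@Q0 runs 3, rem=1, I/O yield, promote→Q0. Q0=[P1,P5] Q1=[P2,P3,P4] Q2=[]
t=13-14: P1@Q0 runs 1, rem=10, I/O yield, promote→Q0. Q0=[P5,P1] Q1=[P2,P3,P4] Q2=[]
t=14-15: P5@Q0 runs 1, rem=0, completes. Q0=[P1] Q1=[P2,P3,P4] Q2=[]
t=15-16: P1@Q0 runs 1, rem=9, I/O yield, promote→Q0. Q0=[P1] Q1=[P2,P3,P4] Q2=[]
t=16-17: P1@Q0 runs 1, rem=8, I/O yield, promote→Q0. Q0=[P1] Q1=[P2,P3,P4] Q2=[]
t=17-18: P1@Q0 runs 1, rem=7, I/O yield, promote→Q0. Q0=[P1] Q1=[P2,P3,P4] Q2=[]
t=18-19: P1@Q0 runs 1, rem=6, I/O yield, promote→Q0. Q0=[P1] Q1=[P2,P3,P4] Q2=[]
t=19-20: P1@Q0 runs 1, rem=5, I/O yield, promote→Q0. Q0=[P1] Q1=[P2,P3,P4] Q2=[]
t=20-21: P1@Q0 runs 1, rem=4, I/O yield, promote→Q0. Q0=[P1] Q1=[P2,P3,P4] Q2=[]
t=21-22: P1@Q0 runs 1, rem=3, I/O yield, promote→Q0. Q0=[P1] Q1=[P2,P3,P4] Q2=[]
t=22-23: P1@Q0 runs 1, rem=2, I/O yield, promote→Q0. Q0=[P1] Q1=[P2,P3,P4] Q2=[]
t=23-24: P1@Q0 runs 1, rem=1, I/O yield, promote→Q0. Q0=[P1] Q1=[P2,P3,P4] Q2=[]
t=24-25: P1@Q0 runs 1, rem=0, completes. Q0=[] Q1=[P2,P3,P4] Q2=[]
t=25-29: P2@Q1 runs 4, rem=6, quantum used, demote→Q2. Q0=[] Q1=[P3,P4] Q2=[P2]
t=29-33: P3@Q1 runs 4, rem=8, quantum used, demote→Q2. Q0=[] Q1=[P4] Q2=[P2,P3]
t=33-35: P4@Q1 runs 2, rem=0, completes. Q0=[] Q1=[] Q2=[P2,P3]
t=35-41: P2@Q2 runs 6, rem=0, completes. Q0=[] Q1=[] Q2=[P3]
t=41-49: P3@Q2 runs 8, rem=0, completes. Q0=[] Q1=[] Q2=[]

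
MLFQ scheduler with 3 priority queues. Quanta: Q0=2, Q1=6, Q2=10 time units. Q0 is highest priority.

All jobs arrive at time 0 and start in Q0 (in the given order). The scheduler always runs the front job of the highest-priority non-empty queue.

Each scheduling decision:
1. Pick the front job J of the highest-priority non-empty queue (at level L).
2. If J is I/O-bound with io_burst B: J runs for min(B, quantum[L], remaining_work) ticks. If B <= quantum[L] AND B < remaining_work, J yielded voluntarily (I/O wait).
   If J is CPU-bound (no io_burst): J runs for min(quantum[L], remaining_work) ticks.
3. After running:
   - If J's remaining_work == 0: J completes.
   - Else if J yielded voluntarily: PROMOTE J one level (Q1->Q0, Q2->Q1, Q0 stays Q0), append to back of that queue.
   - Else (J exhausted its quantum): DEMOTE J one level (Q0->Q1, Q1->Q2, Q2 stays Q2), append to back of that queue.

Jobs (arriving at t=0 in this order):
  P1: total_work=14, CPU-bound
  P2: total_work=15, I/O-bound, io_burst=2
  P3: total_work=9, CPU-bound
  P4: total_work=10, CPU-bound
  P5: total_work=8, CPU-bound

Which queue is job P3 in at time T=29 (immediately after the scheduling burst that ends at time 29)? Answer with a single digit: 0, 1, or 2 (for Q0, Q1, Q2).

Answer: 1

Derivation:
t=0-2: P1@Q0 runs 2, rem=12, quantum used, demote→Q1. Q0=[P2,P3,P4,P5] Q1=[P1] Q2=[]
t=2-4: P2@Q0 runs 2, rem=13, I/O yield, promote→Q0. Q0=[P3,P4,P5,P2] Q1=[P1] Q2=[]
t=4-6: P3@Q0 runs 2, rem=7, quantum used, demote→Q1. Q0=[P4,P5,P2] Q1=[P1,P3] Q2=[]
t=6-8: P4@Q0 runs 2, rem=8, quantum used, demote→Q1. Q0=[P5,P2] Q1=[P1,P3,P4] Q2=[]
t=8-10: P5@Q0 runs 2, rem=6, quantum used, demote→Q1. Q0=[P2] Q1=[P1,P3,P4,P5] Q2=[]
t=10-12: P2@Q0 runs 2, rem=11, I/O yield, promote→Q0. Q0=[P2] Q1=[P1,P3,P4,P5] Q2=[]
t=12-14: P2@Q0 runs 2, rem=9, I/O yield, promote→Q0. Q0=[P2] Q1=[P1,P3,P4,P5] Q2=[]
t=14-16: P2@Q0 runs 2, rem=7, I/O yield, promote→Q0. Q0=[P2] Q1=[P1,P3,P4,P5] Q2=[]
t=16-18: P2@Q0 runs 2, rem=5, I/O yield, promote→Q0. Q0=[P2] Q1=[P1,P3,P4,P5] Q2=[]
t=18-20: P2@Q0 runs 2, rem=3, I/O yield, promote→Q0. Q0=[P2] Q1=[P1,P3,P4,P5] Q2=[]
t=20-22: P2@Q0 runs 2, rem=1, I/O yield, promote→Q0. Q0=[P2] Q1=[P1,P3,P4,P5] Q2=[]
t=22-23: P2@Q0 runs 1, rem=0, completes. Q0=[] Q1=[P1,P3,P4,P5] Q2=[]
t=23-29: P1@Q1 runs 6, rem=6, quantum used, demote→Q2. Q0=[] Q1=[P3,P4,P5] Q2=[P1]
t=29-35: P3@Q1 runs 6, rem=1, quantum used, demote→Q2. Q0=[] Q1=[P4,P5] Q2=[P1,P3]
t=35-41: P4@Q1 runs 6, rem=2, quantum used, demote→Q2. Q0=[] Q1=[P5] Q2=[P1,P3,P4]
t=41-47: P5@Q1 runs 6, rem=0, completes. Q0=[] Q1=[] Q2=[P1,P3,P4]
t=47-53: P1@Q2 runs 6, rem=0, completes. Q0=[] Q1=[] Q2=[P3,P4]
t=53-54: P3@Q2 runs 1, rem=0, completes. Q0=[] Q1=[] Q2=[P4]
t=54-56: P4@Q2 runs 2, rem=0, completes. Q0=[] Q1=[] Q2=[]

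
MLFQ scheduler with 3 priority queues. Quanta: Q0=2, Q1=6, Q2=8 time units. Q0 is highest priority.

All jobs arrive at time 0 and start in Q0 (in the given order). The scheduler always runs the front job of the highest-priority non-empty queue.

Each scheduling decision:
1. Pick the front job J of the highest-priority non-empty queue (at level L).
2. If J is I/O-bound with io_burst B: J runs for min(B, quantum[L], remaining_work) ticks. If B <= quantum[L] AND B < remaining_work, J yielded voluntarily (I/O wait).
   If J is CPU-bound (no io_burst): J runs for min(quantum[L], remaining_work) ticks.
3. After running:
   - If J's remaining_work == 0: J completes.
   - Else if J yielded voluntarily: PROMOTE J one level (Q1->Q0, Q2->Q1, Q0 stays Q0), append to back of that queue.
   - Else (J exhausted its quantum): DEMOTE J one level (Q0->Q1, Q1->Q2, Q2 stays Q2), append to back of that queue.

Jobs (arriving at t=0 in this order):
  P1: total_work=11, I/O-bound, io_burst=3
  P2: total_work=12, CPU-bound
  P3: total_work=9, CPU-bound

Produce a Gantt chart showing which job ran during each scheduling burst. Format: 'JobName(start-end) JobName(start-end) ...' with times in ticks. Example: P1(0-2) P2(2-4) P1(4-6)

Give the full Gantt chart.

Answer: P1(0-2) P2(2-4) P3(4-6) P1(6-9) P1(9-11) P2(11-17) P3(17-23) P1(23-26) P1(26-27) P2(27-31) P3(31-32)

Derivation:
t=0-2: P1@Q0 runs 2, rem=9, quantum used, demote→Q1. Q0=[P2,P3] Q1=[P1] Q2=[]
t=2-4: P2@Q0 runs 2, rem=10, quantum used, demote→Q1. Q0=[P3] Q1=[P1,P2] Q2=[]
t=4-6: P3@Q0 runs 2, rem=7, quantum used, demote→Q1. Q0=[] Q1=[P1,P2,P3] Q2=[]
t=6-9: P1@Q1 runs 3, rem=6, I/O yield, promote→Q0. Q0=[P1] Q1=[P2,P3] Q2=[]
t=9-11: P1@Q0 runs 2, rem=4, quantum used, demote→Q1. Q0=[] Q1=[P2,P3,P1] Q2=[]
t=11-17: P2@Q1 runs 6, rem=4, quantum used, demote→Q2. Q0=[] Q1=[P3,P1] Q2=[P2]
t=17-23: P3@Q1 runs 6, rem=1, quantum used, demote→Q2. Q0=[] Q1=[P1] Q2=[P2,P3]
t=23-26: P1@Q1 runs 3, rem=1, I/O yield, promote→Q0. Q0=[P1] Q1=[] Q2=[P2,P3]
t=26-27: P1@Q0 runs 1, rem=0, completes. Q0=[] Q1=[] Q2=[P2,P3]
t=27-31: P2@Q2 runs 4, rem=0, completes. Q0=[] Q1=[] Q2=[P3]
t=31-32: P3@Q2 runs 1, rem=0, completes. Q0=[] Q1=[] Q2=[]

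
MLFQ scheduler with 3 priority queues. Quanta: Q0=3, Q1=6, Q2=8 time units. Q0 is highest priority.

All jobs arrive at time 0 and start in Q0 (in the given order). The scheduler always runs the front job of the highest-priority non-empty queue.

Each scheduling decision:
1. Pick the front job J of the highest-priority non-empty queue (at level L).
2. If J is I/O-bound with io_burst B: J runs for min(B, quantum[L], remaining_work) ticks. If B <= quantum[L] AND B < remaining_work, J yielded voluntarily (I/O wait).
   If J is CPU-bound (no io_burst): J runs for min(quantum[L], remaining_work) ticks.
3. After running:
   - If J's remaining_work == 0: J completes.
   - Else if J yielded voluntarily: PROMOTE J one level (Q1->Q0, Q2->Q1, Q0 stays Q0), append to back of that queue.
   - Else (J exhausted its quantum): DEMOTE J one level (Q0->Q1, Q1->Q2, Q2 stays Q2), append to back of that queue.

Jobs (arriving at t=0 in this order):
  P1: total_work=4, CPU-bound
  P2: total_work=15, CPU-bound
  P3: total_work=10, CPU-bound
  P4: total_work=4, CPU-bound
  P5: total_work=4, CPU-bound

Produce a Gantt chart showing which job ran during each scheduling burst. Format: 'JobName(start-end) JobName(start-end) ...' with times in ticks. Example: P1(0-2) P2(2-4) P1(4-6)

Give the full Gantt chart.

Answer: P1(0-3) P2(3-6) P3(6-9) P4(9-12) P5(12-15) P1(15-16) P2(16-22) P3(22-28) P4(28-29) P5(29-30) P2(30-36) P3(36-37)

Derivation:
t=0-3: P1@Q0 runs 3, rem=1, quantum used, demote→Q1. Q0=[P2,P3,P4,P5] Q1=[P1] Q2=[]
t=3-6: P2@Q0 runs 3, rem=12, quantum used, demote→Q1. Q0=[P3,P4,P5] Q1=[P1,P2] Q2=[]
t=6-9: P3@Q0 runs 3, rem=7, quantum used, demote→Q1. Q0=[P4,P5] Q1=[P1,P2,P3] Q2=[]
t=9-12: P4@Q0 runs 3, rem=1, quantum used, demote→Q1. Q0=[P5] Q1=[P1,P2,P3,P4] Q2=[]
t=12-15: P5@Q0 runs 3, rem=1, quantum used, demote→Q1. Q0=[] Q1=[P1,P2,P3,P4,P5] Q2=[]
t=15-16: P1@Q1 runs 1, rem=0, completes. Q0=[] Q1=[P2,P3,P4,P5] Q2=[]
t=16-22: P2@Q1 runs 6, rem=6, quantum used, demote→Q2. Q0=[] Q1=[P3,P4,P5] Q2=[P2]
t=22-28: P3@Q1 runs 6, rem=1, quantum used, demote→Q2. Q0=[] Q1=[P4,P5] Q2=[P2,P3]
t=28-29: P4@Q1 runs 1, rem=0, completes. Q0=[] Q1=[P5] Q2=[P2,P3]
t=29-30: P5@Q1 runs 1, rem=0, completes. Q0=[] Q1=[] Q2=[P2,P3]
t=30-36: P2@Q2 runs 6, rem=0, completes. Q0=[] Q1=[] Q2=[P3]
t=36-37: P3@Q2 runs 1, rem=0, completes. Q0=[] Q1=[] Q2=[]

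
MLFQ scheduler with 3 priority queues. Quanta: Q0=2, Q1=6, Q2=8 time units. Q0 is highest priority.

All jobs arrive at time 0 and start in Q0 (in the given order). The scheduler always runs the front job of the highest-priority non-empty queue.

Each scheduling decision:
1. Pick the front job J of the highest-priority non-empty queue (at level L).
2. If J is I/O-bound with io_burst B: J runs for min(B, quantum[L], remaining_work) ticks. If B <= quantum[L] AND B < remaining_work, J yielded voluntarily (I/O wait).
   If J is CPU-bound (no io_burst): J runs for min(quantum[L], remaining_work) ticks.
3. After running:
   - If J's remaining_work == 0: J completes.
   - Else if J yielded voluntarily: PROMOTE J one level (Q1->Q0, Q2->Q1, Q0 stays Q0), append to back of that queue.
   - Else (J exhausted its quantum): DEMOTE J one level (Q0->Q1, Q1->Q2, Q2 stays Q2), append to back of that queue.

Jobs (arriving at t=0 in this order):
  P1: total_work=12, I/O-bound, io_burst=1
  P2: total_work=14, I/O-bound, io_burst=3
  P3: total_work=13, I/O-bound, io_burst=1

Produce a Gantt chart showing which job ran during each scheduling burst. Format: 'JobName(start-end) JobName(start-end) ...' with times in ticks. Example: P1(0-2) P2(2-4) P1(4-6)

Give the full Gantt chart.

Answer: P1(0-1) P2(1-3) P3(3-4) P1(4-5) P3(5-6) P1(6-7) P3(7-8) P1(8-9) P3(9-10) P1(10-11) P3(11-12) P1(12-13) P3(13-14) P1(14-15) P3(15-16) P1(16-17) P3(17-18) P1(18-19) P3(19-20) P1(20-21) P3(21-22) P1(22-23) P3(23-24) P1(24-25) P3(25-26) P3(26-27) P2(27-30) P2(30-32) P2(32-35) P2(35-37) P2(37-39)

Derivation:
t=0-1: P1@Q0 runs 1, rem=11, I/O yield, promote→Q0. Q0=[P2,P3,P1] Q1=[] Q2=[]
t=1-3: P2@Q0 runs 2, rem=12, quantum used, demote→Q1. Q0=[P3,P1] Q1=[P2] Q2=[]
t=3-4: P3@Q0 runs 1, rem=12, I/O yield, promote→Q0. Q0=[P1,P3] Q1=[P2] Q2=[]
t=4-5: P1@Q0 runs 1, rem=10, I/O yield, promote→Q0. Q0=[P3,P1] Q1=[P2] Q2=[]
t=5-6: P3@Q0 runs 1, rem=11, I/O yield, promote→Q0. Q0=[P1,P3] Q1=[P2] Q2=[]
t=6-7: P1@Q0 runs 1, rem=9, I/O yield, promote→Q0. Q0=[P3,P1] Q1=[P2] Q2=[]
t=7-8: P3@Q0 runs 1, rem=10, I/O yield, promote→Q0. Q0=[P1,P3] Q1=[P2] Q2=[]
t=8-9: P1@Q0 runs 1, rem=8, I/O yield, promote→Q0. Q0=[P3,P1] Q1=[P2] Q2=[]
t=9-10: P3@Q0 runs 1, rem=9, I/O yield, promote→Q0. Q0=[P1,P3] Q1=[P2] Q2=[]
t=10-11: P1@Q0 runs 1, rem=7, I/O yield, promote→Q0. Q0=[P3,P1] Q1=[P2] Q2=[]
t=11-12: P3@Q0 runs 1, rem=8, I/O yield, promote→Q0. Q0=[P1,P3] Q1=[P2] Q2=[]
t=12-13: P1@Q0 runs 1, rem=6, I/O yield, promote→Q0. Q0=[P3,P1] Q1=[P2] Q2=[]
t=13-14: P3@Q0 runs 1, rem=7, I/O yield, promote→Q0. Q0=[P1,P3] Q1=[P2] Q2=[]
t=14-15: P1@Q0 runs 1, rem=5, I/O yield, promote→Q0. Q0=[P3,P1] Q1=[P2] Q2=[]
t=15-16: P3@Q0 runs 1, rem=6, I/O yield, promote→Q0. Q0=[P1,P3] Q1=[P2] Q2=[]
t=16-17: P1@Q0 runs 1, rem=4, I/O yield, promote→Q0. Q0=[P3,P1] Q1=[P2] Q2=[]
t=17-18: P3@Q0 runs 1, rem=5, I/O yield, promote→Q0. Q0=[P1,P3] Q1=[P2] Q2=[]
t=18-19: P1@Q0 runs 1, rem=3, I/O yield, promote→Q0. Q0=[P3,P1] Q1=[P2] Q2=[]
t=19-20: P3@Q0 runs 1, rem=4, I/O yield, promote→Q0. Q0=[P1,P3] Q1=[P2] Q2=[]
t=20-21: P1@Q0 runs 1, rem=2, I/O yield, promote→Q0. Q0=[P3,P1] Q1=[P2] Q2=[]
t=21-22: P3@Q0 runs 1, rem=3, I/O yield, promote→Q0. Q0=[P1,P3] Q1=[P2] Q2=[]
t=22-23: P1@Q0 runs 1, rem=1, I/O yield, promote→Q0. Q0=[P3,P1] Q1=[P2] Q2=[]
t=23-24: P3@Q0 runs 1, rem=2, I/O yield, promote→Q0. Q0=[P1,P3] Q1=[P2] Q2=[]
t=24-25: P1@Q0 runs 1, rem=0, completes. Q0=[P3] Q1=[P2] Q2=[]
t=25-26: P3@Q0 runs 1, rem=1, I/O yield, promote→Q0. Q0=[P3] Q1=[P2] Q2=[]
t=26-27: P3@Q0 runs 1, rem=0, completes. Q0=[] Q1=[P2] Q2=[]
t=27-30: P2@Q1 runs 3, rem=9, I/O yield, promote→Q0. Q0=[P2] Q1=[] Q2=[]
t=30-32: P2@Q0 runs 2, rem=7, quantum used, demote→Q1. Q0=[] Q1=[P2] Q2=[]
t=32-35: P2@Q1 runs 3, rem=4, I/O yield, promote→Q0. Q0=[P2] Q1=[] Q2=[]
t=35-37: P2@Q0 runs 2, rem=2, quantum used, demote→Q1. Q0=[] Q1=[P2] Q2=[]
t=37-39: P2@Q1 runs 2, rem=0, completes. Q0=[] Q1=[] Q2=[]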